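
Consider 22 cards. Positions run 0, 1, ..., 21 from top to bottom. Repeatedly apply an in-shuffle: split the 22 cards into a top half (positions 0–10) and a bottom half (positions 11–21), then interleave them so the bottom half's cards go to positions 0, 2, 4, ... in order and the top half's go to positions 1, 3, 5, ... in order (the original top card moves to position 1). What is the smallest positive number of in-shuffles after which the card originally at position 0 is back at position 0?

Follow position 0 under repeated in-shuffles:
0 → 1 → 3 → 7 → 15 → 8 → 17 → 12 → 2 → 5 → 11 → 0
It first returns after 11 in-shuffles.

11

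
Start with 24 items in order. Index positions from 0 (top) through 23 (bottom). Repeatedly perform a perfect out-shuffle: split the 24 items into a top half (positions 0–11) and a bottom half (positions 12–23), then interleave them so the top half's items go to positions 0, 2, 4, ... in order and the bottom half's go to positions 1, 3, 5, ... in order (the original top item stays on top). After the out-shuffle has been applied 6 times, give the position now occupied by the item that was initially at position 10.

19

Track the item's position through each out-shuffle:
10 → 20 → 17 → 11 → 22 → 21 → 19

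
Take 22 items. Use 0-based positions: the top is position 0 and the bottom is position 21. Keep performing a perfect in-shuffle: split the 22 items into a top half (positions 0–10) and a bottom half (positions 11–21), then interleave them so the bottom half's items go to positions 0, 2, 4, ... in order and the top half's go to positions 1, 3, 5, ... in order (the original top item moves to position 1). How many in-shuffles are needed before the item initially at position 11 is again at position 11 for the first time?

Follow position 11 under repeated in-shuffles:
11 → 0 → 1 → 3 → 7 → 15 → 8 → 17 → 12 → 2 → 5 → 11
It first returns after 11 in-shuffles.

11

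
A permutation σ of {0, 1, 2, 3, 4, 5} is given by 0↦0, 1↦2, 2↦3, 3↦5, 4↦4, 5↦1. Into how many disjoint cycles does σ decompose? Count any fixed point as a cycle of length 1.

Cycle decomposition: (0) (1 2 3 5) (4).
3 cycles.

3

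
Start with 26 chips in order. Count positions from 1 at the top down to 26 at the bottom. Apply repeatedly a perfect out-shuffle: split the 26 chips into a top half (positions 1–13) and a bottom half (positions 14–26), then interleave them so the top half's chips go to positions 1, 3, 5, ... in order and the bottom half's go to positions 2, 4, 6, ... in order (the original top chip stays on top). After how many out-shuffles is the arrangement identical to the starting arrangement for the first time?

20

The out-shuffle permutes the 26 positions with cycle lengths [1, 1, 4, 20].
Every chip is home exactly when every cycle has completed a whole number of laps, i.e. after lcm(1, 4, 20) = 20 out-shuffles.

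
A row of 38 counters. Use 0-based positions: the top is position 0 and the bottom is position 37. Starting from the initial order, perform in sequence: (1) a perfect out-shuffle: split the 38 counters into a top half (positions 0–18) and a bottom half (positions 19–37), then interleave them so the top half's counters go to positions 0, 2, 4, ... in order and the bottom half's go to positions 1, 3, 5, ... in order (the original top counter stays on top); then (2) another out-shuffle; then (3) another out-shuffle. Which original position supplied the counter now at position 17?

16

Undo the operations in reverse order, starting from position 17:
  undo op 3 (out-shuffle, from bottom half): 17 ← 27
  undo op 2 (out-shuffle, from bottom half): 27 ← 32
  undo op 1 (out-shuffle, from top half): 32 ← 16
So the counter at position 17 came from original position 16.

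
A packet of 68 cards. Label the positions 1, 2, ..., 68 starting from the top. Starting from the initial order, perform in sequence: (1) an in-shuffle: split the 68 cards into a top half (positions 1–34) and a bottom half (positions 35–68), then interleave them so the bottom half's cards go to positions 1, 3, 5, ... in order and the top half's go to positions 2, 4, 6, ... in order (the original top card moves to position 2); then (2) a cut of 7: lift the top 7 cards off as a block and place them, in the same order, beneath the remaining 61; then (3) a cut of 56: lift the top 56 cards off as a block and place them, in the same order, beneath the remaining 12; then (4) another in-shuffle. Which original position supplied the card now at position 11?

Undo the operations in reverse order, starting from position 11:
  undo op 4 (in-shuffle, from bottom half): 11 ← 40
  undo op 3 (cut 56): 40 ← 28
  undo op 2 (cut 7): 28 ← 35
  undo op 1 (in-shuffle, from bottom half): 35 ← 52
So the card at position 11 came from original position 52.

52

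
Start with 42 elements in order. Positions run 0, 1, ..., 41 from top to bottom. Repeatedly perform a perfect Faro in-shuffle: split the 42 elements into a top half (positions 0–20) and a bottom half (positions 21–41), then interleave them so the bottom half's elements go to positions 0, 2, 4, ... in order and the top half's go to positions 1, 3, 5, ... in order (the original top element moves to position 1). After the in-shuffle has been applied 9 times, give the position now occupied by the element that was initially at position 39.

11

Track the element's position through each in-shuffle:
39 → 36 → 30 → 18 → 37 → 32 → 22 → 2 → 5 → 11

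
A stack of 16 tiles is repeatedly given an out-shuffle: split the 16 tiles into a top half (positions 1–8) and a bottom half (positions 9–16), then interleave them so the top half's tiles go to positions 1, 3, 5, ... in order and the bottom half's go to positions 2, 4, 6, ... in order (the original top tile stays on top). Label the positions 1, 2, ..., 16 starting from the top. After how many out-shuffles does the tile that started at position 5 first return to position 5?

Follow position 5 under repeated out-shuffles:
5 → 9 → 2 → 3 → 5
It first returns after 4 out-shuffles.

4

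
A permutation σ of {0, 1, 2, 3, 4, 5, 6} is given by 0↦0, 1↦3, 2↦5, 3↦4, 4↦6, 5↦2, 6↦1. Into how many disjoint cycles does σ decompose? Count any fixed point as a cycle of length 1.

Cycle decomposition: (0) (1 3 4 6) (2 5).
3 cycles.

3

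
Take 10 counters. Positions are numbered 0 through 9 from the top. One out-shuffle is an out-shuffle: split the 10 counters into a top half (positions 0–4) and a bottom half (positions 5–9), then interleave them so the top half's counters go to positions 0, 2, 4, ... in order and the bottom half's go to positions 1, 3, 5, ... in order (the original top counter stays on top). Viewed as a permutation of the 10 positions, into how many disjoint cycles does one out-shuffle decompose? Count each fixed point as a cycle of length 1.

4

Trace each unvisited position around until it returns:
(0) (1 2 4 8 7 5) (3 6) (9)
4 cycles in total.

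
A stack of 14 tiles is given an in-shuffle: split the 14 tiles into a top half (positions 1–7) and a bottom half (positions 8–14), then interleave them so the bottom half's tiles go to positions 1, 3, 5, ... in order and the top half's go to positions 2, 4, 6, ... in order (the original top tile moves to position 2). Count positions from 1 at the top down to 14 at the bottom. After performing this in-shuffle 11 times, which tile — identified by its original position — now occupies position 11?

7

Work backwards from position 11, undoing one in-shuffle at a time:
11 ← 13 ← 14 ← 7 ← 11 ← 13 ← 14 ← 7 ← 11 ← 13 ← 14 ← 7
So the tile now at position 11 started at position 7.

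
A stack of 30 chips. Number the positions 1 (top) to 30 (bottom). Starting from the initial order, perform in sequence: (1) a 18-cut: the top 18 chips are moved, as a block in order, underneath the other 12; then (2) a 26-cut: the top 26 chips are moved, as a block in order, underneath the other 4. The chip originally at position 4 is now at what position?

20

Track the chip from position 4 forward through each operation:
  after op 1 (cut 18): 4 → 16
  after op 2 (cut 26): 16 → 20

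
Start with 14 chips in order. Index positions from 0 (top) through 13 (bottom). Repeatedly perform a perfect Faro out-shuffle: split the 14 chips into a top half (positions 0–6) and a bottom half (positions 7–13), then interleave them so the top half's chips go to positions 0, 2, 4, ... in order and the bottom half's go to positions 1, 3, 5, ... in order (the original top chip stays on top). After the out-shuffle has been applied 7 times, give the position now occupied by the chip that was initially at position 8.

10

Track the chip's position through each out-shuffle:
8 → 3 → 6 → 12 → 11 → 9 → 5 → 10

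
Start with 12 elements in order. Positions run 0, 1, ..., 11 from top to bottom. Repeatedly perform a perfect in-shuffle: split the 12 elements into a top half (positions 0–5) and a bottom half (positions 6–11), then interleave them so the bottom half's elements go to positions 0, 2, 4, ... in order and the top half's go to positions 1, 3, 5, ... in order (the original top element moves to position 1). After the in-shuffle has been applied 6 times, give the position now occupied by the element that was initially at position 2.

Track the element's position through each in-shuffle:
2 → 5 → 11 → 10 → 8 → 4 → 9

9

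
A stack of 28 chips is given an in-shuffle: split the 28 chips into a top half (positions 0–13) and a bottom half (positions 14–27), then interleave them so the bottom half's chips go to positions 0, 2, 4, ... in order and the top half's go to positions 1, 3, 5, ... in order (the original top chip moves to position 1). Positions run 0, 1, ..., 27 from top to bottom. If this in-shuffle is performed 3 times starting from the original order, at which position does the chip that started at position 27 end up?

Track the chip's position through each in-shuffle:
27 → 26 → 24 → 20

20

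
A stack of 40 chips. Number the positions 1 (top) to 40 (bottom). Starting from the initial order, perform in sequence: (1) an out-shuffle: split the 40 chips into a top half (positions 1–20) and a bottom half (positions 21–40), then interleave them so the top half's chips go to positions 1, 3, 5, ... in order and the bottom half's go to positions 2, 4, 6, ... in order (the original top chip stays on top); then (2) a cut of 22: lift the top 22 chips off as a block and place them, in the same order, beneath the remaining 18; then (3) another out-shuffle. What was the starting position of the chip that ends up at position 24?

Undo the operations in reverse order, starting from position 24:
  undo op 3 (out-shuffle, from bottom half): 24 ← 32
  undo op 2 (cut 22): 32 ← 14
  undo op 1 (out-shuffle, from bottom half): 14 ← 27
So the chip at position 24 came from original position 27.

27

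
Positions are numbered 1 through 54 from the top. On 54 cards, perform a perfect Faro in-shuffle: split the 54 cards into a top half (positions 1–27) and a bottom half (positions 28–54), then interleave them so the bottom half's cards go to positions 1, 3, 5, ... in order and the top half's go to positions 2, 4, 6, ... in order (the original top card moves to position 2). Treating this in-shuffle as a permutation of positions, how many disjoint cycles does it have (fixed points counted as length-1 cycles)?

4

Trace each unvisited position around until it returns:
(1 2 4 8 16 32 ... len 20) (3 6 12 24 48 41 ... len 20) (5 10 20 40 25 50 45 35 15 30) (11 22 44 33)
4 cycles in total.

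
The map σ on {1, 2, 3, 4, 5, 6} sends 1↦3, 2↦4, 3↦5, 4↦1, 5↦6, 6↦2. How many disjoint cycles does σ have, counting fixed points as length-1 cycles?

1

Cycle decomposition: (1 3 5 6 2 4).
1 cycle.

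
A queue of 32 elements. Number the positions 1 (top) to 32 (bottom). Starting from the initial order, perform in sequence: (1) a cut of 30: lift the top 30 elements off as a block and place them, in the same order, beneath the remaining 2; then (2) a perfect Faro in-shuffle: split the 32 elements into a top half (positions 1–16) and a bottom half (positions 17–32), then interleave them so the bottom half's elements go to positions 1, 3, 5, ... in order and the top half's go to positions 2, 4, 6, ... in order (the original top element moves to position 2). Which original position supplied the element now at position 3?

Undo the operations in reverse order, starting from position 3:
  undo op 2 (in-shuffle, from bottom half): 3 ← 18
  undo op 1 (cut 30): 18 ← 16
So the element at position 3 came from original position 16.

16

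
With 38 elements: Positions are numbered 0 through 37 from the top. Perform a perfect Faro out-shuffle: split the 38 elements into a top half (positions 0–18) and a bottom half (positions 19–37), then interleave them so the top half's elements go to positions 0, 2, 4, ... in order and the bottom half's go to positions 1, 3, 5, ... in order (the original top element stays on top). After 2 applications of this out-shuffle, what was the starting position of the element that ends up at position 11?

Work backwards from position 11, undoing one out-shuffle at a time:
11 ← 24 ← 12
So the element now at position 11 started at position 12.

12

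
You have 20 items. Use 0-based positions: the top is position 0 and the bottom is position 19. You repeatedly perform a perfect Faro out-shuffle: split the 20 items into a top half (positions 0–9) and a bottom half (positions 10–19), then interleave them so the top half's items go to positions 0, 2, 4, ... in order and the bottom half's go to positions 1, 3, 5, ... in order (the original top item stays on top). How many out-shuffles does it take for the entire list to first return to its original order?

The out-shuffle permutes the 20 positions with cycle lengths [1, 1, 18].
Every item is home exactly when every cycle has completed a whole number of laps, i.e. after lcm(1, 18) = 18 out-shuffles.

18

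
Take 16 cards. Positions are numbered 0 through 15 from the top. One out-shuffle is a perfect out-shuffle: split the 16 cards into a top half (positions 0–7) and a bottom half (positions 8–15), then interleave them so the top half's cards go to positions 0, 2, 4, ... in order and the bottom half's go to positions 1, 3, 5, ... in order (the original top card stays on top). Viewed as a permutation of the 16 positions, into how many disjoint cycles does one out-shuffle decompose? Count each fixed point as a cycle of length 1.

Trace each unvisited position around until it returns:
(0) (1 2 4 8) (3 6 12 9) (5 10) (7 14 13 11) (15)
6 cycles in total.

6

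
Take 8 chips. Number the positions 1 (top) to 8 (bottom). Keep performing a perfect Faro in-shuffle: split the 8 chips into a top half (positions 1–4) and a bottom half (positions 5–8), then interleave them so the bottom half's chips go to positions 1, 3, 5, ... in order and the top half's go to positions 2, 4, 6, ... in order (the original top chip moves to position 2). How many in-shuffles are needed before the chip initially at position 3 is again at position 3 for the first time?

Follow position 3 under repeated in-shuffles:
3 → 6 → 3
It first returns after 2 in-shuffles.

2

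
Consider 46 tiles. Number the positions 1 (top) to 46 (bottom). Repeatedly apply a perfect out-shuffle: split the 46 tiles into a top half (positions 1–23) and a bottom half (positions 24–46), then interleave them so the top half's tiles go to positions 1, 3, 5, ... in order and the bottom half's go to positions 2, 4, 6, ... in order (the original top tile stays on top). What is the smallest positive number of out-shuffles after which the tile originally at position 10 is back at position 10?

4

Follow position 10 under repeated out-shuffles:
10 → 19 → 37 → 28 → 10
It first returns after 4 out-shuffles.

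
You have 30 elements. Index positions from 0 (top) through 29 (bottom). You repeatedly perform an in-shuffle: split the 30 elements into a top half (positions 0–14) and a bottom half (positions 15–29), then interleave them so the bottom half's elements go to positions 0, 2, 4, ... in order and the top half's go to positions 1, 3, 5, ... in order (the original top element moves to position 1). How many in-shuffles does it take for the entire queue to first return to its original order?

5

The in-shuffle permutes the 30 positions with cycle lengths [5, 5, 5, 5, 5, 5].
Every element is home exactly when every cycle has completed a whole number of laps, i.e. after lcm(5) = 5 in-shuffles.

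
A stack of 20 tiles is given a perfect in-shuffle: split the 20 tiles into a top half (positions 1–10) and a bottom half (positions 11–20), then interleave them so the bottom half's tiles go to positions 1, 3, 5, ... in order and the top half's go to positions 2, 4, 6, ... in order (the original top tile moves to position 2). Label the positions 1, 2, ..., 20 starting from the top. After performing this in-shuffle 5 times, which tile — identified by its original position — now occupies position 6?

Work backwards from position 6, undoing one in-shuffle at a time:
6 ← 3 ← 12 ← 6 ← 3 ← 12
So the tile now at position 6 started at position 12.

12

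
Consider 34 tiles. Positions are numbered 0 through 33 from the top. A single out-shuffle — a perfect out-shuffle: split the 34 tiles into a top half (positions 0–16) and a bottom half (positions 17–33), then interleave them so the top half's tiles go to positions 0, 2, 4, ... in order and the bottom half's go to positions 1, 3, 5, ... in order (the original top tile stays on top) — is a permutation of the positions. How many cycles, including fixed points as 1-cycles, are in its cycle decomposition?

6

Trace each unvisited position around until it returns:
(0) (1 2 4 8 16 32 31 29 25 17) (3 6 12 24 15 30 27 21 9 18) (5 10 20 7 14 28 23 13 26 19) (11 22) (33)
6 cycles in total.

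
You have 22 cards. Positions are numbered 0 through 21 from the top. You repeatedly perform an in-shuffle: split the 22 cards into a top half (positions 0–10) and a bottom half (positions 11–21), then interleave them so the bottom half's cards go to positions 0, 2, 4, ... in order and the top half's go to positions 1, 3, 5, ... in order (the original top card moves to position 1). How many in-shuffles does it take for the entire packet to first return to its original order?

11

The in-shuffle permutes the 22 positions with cycle lengths [11, 11].
Every card is home exactly when every cycle has completed a whole number of laps, i.e. after lcm(11) = 11 in-shuffles.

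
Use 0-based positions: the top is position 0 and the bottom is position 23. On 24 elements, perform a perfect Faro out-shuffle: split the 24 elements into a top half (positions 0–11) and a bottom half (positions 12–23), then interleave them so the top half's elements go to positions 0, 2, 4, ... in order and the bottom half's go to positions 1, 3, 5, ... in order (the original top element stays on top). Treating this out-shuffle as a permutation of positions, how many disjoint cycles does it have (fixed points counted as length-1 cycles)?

4

Trace each unvisited position around until it returns:
(0) (1 2 4 8 16 9 ... len 11) (5 10 20 17 11 22 ... len 11) (23)
4 cycles in total.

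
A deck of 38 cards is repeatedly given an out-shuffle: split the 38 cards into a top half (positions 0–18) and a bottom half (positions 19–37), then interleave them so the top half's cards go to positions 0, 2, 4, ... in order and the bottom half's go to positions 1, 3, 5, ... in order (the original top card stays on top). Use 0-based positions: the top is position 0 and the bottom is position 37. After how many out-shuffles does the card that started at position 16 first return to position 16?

Follow position 16 under repeated out-shuffles:
16 → 32 → 27 → 17 → 34 → 31 → 25 → 13 → ... → 16 (length 36)
It first returns after 36 out-shuffles.

36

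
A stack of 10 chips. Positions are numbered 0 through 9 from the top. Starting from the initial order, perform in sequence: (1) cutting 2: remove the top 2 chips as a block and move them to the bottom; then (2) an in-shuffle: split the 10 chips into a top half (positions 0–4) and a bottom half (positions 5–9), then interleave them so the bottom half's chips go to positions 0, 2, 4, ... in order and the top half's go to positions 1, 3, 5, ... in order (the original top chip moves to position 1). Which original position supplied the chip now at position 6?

0

Undo the operations in reverse order, starting from position 6:
  undo op 2 (in-shuffle, from bottom half): 6 ← 8
  undo op 1 (cut 2): 8 ← 0
So the chip at position 6 came from original position 0.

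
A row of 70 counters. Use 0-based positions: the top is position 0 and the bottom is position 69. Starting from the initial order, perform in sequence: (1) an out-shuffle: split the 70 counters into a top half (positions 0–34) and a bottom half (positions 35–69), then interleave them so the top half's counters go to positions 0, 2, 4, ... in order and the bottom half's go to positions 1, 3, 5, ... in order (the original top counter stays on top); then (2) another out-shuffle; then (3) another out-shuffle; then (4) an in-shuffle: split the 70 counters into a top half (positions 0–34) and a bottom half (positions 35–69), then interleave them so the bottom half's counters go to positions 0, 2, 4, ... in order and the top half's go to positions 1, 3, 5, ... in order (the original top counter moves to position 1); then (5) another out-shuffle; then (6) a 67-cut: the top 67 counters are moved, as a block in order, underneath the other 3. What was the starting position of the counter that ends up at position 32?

3

Undo the operations in reverse order, starting from position 32:
  undo op 6 (cut 67): 32 ← 29
  undo op 5 (out-shuffle, from bottom half): 29 ← 49
  undo op 4 (in-shuffle, from top half): 49 ← 24
  undo op 3 (out-shuffle, from top half): 24 ← 12
  undo op 2 (out-shuffle, from top half): 12 ← 6
  undo op 1 (out-shuffle, from top half): 6 ← 3
So the counter at position 32 came from original position 3.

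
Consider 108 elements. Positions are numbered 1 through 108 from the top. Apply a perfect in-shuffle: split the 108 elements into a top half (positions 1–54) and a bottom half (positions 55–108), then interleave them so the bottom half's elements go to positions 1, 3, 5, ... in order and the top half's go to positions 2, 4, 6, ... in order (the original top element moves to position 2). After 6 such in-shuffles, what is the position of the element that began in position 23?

Track the element's position through each in-shuffle:
23 → 46 → 92 → 75 → 41 → 82 → 55

55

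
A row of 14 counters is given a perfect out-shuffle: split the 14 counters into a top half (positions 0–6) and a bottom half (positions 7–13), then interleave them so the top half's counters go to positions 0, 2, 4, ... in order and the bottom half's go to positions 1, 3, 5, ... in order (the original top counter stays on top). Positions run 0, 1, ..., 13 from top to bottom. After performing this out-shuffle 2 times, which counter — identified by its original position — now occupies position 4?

1

Work backwards from position 4, undoing one out-shuffle at a time:
4 ← 2 ← 1
So the counter now at position 4 started at position 1.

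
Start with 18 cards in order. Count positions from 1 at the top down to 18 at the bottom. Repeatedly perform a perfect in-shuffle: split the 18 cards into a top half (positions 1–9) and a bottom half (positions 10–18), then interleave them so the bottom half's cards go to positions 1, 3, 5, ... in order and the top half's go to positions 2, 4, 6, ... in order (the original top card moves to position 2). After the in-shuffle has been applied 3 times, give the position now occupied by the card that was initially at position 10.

4

Track the card's position through each in-shuffle:
10 → 1 → 2 → 4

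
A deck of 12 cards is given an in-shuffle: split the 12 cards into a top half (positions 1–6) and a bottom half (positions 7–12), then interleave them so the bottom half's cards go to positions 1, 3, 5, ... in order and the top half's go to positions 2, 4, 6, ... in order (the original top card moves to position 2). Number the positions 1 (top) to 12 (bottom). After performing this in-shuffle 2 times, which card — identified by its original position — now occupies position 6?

Work backwards from position 6, undoing one in-shuffle at a time:
6 ← 3 ← 8
So the card now at position 6 started at position 8.

8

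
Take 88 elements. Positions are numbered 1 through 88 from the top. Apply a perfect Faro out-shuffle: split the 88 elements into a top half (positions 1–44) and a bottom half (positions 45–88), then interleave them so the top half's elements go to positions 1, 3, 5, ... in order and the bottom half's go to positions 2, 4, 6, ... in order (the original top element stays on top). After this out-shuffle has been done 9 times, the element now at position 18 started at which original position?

8

Work backwards from position 18, undoing one out-shuffle at a time:
18 ← 53 ← 27 ← 14 ← 51 ← 26 ← 57 ← 29 ← 15 ← 8
So the element now at position 18 started at position 8.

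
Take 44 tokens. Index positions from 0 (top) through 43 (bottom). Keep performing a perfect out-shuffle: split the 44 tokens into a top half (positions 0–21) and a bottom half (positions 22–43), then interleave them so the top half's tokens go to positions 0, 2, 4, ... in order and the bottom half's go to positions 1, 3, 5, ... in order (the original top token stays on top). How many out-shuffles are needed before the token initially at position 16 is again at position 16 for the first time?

Follow position 16 under repeated out-shuffles:
16 → 32 → 21 → 42 → 41 → 39 → 35 → 27 → 11 → 22 → 1 → 2 → 4 → 8 → 16
It first returns after 14 out-shuffles.

14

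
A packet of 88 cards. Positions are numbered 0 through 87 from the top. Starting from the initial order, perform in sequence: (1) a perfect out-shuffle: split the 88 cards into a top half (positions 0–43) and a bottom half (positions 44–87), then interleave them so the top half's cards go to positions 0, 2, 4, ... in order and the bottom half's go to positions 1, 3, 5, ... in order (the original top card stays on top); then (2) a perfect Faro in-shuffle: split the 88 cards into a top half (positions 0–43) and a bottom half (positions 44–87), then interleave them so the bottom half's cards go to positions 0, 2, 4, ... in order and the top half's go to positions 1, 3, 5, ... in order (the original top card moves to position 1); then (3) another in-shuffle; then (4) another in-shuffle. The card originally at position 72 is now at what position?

Track the card from position 72 forward through each operation:
  after op 1 (out-shuffle): 72 → 57
  after op 2 (in-shuffle): 57 → 26
  after op 3 (in-shuffle): 26 → 53
  after op 4 (in-shuffle): 53 → 18

18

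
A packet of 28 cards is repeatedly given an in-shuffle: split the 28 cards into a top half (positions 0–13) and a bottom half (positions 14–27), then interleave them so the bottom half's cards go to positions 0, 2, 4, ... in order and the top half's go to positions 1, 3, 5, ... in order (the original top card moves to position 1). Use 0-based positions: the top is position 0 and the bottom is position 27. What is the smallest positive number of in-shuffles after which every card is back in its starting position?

The in-shuffle permutes the 28 positions with cycle lengths [28].
Every card is home exactly when every cycle has completed a whole number of laps, i.e. after lcm(28) = 28 in-shuffles.

28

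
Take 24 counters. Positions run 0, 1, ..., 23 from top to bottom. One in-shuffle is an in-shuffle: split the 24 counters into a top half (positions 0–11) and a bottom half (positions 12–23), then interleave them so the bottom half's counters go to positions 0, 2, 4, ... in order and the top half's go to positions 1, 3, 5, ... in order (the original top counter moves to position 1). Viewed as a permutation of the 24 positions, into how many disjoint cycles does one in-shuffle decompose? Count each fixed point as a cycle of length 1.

Trace each unvisited position around until it returns:
(0 1 3 7 15 6 ... len 20) (4 9 19 14)
2 cycles in total.

2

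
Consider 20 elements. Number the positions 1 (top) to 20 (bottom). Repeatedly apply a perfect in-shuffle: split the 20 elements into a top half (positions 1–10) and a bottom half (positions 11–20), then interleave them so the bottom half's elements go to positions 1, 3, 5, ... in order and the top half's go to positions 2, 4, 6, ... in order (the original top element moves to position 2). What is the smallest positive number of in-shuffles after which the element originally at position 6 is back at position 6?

Follow position 6 under repeated in-shuffles:
6 → 12 → 3 → 6
It first returns after 3 in-shuffles.

3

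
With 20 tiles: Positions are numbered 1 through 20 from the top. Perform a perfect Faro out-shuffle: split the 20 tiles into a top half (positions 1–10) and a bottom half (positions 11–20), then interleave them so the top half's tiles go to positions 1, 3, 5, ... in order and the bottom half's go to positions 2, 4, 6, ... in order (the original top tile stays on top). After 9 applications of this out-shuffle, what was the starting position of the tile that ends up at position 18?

3

Work backwards from position 18, undoing one out-shuffle at a time:
18 ← 19 ← 10 ← 15 ← 8 ← 14 ← 17 ← 9 ← 5 ← 3
So the tile now at position 18 started at position 3.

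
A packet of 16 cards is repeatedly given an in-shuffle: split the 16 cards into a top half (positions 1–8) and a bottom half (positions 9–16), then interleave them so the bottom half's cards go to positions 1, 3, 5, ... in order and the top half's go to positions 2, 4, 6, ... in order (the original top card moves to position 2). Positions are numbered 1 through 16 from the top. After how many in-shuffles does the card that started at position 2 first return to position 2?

8

Follow position 2 under repeated in-shuffles:
2 → 4 → 8 → 16 → 15 → 13 → 9 → 1 → 2
It first returns after 8 in-shuffles.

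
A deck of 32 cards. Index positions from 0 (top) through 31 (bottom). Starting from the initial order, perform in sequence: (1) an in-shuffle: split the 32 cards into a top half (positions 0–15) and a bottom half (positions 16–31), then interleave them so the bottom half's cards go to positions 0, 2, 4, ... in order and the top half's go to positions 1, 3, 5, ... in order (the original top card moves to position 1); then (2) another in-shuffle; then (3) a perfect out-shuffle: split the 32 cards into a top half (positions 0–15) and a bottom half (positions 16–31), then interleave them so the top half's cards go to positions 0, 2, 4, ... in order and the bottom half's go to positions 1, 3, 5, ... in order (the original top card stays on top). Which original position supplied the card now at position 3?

Undo the operations in reverse order, starting from position 3:
  undo op 3 (out-shuffle, from bottom half): 3 ← 17
  undo op 2 (in-shuffle, from top half): 17 ← 8
  undo op 1 (in-shuffle, from bottom half): 8 ← 20
So the card at position 3 came from original position 20.

20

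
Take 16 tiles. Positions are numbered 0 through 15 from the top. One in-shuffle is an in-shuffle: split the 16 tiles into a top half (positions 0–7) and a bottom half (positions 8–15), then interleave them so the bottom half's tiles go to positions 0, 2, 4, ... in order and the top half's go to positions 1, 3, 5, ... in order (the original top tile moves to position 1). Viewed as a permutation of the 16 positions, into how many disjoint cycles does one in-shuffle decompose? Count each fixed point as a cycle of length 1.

Trace each unvisited position around until it returns:
(0 1 3 7 15 14 12 8) (2 5 11 6 13 10 4 9)
2 cycles in total.

2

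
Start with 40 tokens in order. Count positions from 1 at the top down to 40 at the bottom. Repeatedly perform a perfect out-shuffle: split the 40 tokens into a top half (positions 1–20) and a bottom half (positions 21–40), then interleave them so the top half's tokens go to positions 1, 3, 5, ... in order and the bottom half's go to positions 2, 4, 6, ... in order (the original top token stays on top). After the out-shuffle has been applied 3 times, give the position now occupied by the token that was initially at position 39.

32

Track the token's position through each out-shuffle:
39 → 38 → 36 → 32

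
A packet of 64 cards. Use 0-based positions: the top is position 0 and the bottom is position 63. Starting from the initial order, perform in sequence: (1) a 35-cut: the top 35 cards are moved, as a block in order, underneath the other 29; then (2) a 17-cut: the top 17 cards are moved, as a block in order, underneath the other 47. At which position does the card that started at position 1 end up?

Track the card from position 1 forward through each operation:
  after op 1 (cut 35): 1 → 30
  after op 2 (cut 17): 30 → 13

13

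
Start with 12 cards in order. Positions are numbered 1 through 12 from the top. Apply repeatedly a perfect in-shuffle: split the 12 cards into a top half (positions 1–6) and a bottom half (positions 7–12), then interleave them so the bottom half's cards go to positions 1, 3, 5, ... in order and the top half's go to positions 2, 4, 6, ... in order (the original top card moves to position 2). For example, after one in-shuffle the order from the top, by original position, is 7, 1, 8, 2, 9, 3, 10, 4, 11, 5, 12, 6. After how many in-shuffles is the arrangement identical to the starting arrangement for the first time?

The in-shuffle permutes the 12 positions with cycle lengths [12].
Every card is home exactly when every cycle has completed a whole number of laps, i.e. after lcm(12) = 12 in-shuffles.

12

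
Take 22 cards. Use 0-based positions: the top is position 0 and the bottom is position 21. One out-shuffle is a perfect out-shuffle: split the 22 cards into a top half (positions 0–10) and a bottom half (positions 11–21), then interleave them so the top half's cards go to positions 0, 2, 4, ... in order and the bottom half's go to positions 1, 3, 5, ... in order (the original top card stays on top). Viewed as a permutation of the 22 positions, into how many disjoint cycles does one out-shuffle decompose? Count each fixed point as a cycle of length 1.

7

Trace each unvisited position around until it returns:
(0) (1 2 4 8 16 11) (3 6 12) (5 10 20 19 17 13) (7 14) (9 18 15) (21)
7 cycles in total.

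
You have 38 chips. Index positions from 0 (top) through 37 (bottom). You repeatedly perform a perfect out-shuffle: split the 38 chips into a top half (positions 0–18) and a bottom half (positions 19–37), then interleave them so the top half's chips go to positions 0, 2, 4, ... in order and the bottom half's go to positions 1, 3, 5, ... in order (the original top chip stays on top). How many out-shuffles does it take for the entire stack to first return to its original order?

The out-shuffle permutes the 38 positions with cycle lengths [1, 1, 36].
Every chip is home exactly when every cycle has completed a whole number of laps, i.e. after lcm(1, 36) = 36 out-shuffles.

36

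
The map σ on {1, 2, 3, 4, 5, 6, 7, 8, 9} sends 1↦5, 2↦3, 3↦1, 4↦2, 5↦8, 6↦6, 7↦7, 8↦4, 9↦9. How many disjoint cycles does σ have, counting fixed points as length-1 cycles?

4

Cycle decomposition: (1 5 8 4 2 3) (6) (7) (9).
4 cycles.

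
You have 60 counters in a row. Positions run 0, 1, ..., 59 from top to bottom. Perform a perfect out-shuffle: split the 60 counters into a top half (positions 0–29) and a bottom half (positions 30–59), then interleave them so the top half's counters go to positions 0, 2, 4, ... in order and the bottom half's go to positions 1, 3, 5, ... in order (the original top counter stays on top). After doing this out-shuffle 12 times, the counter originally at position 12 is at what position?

Track the counter's position through each out-shuffle:
12 → 24 → 48 → 37 → 15 → 30 → 1 → 2 → 4 → 8 → 16 → 32 → 5

5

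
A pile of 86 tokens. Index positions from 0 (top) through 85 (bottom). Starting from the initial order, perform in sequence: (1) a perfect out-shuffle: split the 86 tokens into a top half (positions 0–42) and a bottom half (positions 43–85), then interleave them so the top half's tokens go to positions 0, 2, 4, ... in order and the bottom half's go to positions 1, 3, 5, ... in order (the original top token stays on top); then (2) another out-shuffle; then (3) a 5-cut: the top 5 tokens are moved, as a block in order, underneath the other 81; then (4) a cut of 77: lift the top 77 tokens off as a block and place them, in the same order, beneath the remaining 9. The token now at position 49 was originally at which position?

Undo the operations in reverse order, starting from position 49:
  undo op 4 (cut 77): 49 ← 40
  undo op 3 (cut 5): 40 ← 45
  undo op 2 (out-shuffle, from bottom half): 45 ← 65
  undo op 1 (out-shuffle, from bottom half): 65 ← 75
So the token at position 49 came from original position 75.

75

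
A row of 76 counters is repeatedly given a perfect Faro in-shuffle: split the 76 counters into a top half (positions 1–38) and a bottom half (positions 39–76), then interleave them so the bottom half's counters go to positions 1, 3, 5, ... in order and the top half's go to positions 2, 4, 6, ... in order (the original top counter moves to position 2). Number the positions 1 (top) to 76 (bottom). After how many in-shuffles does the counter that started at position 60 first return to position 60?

30

Follow position 60 under repeated in-shuffles:
60 → 43 → 9 → 18 → 36 → 72 → 67 → 57 → ... → 60 (length 30)
It first returns after 30 in-shuffles.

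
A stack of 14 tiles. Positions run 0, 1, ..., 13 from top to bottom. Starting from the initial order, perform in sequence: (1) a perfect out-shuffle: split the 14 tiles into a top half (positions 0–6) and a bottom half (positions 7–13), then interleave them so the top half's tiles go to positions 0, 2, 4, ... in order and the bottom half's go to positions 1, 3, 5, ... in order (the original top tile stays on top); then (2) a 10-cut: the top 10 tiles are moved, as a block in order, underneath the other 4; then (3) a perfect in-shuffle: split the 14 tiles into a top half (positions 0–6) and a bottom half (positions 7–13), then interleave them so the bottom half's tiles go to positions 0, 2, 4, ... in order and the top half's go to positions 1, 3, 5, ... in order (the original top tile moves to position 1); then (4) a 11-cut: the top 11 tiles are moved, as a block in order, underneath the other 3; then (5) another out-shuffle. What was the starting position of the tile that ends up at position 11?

Undo the operations in reverse order, starting from position 11:
  undo op 5 (out-shuffle, from bottom half): 11 ← 12
  undo op 4 (cut 11): 12 ← 9
  undo op 3 (in-shuffle, from top half): 9 ← 4
  undo op 2 (cut 10): 4 ← 0
  undo op 1 (out-shuffle, from top half): 0 ← 0
So the tile at position 11 came from original position 0.

0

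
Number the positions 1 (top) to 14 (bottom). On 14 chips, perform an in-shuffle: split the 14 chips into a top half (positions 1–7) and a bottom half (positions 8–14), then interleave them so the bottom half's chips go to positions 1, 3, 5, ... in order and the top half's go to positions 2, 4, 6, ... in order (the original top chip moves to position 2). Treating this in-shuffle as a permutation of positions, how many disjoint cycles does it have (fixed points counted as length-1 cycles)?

Trace each unvisited position around until it returns:
(1 2 4 8) (3 6 12 9) (5 10) (7 14 13 11)
4 cycles in total.

4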